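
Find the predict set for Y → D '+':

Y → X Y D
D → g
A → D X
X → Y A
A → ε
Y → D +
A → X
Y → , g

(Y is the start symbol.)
PREDICT(Y → D '+') = (FIRST(RHS) \ {ε}) ∪ (FOLLOW(Y) if ε ∈ FIRST(RHS), i.e. RHS ⇒* ε)
FIRST(D) = { 'g' }
FIRST(D '+') = { 'g' }
ε ∉ FIRST(D '+'), so FOLLOW(Y) is not added.
PREDICT(Y → D '+') = { 'g' }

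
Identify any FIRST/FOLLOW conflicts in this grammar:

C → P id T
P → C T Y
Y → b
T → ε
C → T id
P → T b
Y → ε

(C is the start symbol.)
No FIRST/FOLLOW conflicts.

Nullable non-terminals: T, Y.
T has a nullable alternative but only one production, so nothing to check.

Y: nullable alternative(s) Y → ε; FOLLOW(Y) = { 'id' }
  Y → b: FIRST \ {ε} = { 'b' } — disjoint from FOLLOW(Y)
  Y → ε: FIRST \ {ε} = { } — this is the only nullable alternative, skip

C, P have no nullable alternative, so no FIRST/FOLLOW check is needed there.

No FIRST/FOLLOW conflicts found.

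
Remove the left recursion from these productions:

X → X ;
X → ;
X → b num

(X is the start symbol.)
X is directly left-recursive. The standard transformation for
  A → A α₁ | ... | A α_m | β₁ | ... | β_n
is
  A  → β₁ A' | ... | β_n A'
  A' → α₁ A' | ... | α_m A' | ε

X → ; becomes X → ; X'
X → b num becomes X → b num X'
X → X ; becomes X' → ; X'
Add X' → ε

Resulting grammar:
X → ; X'
X → b num X'
X' → ; X'
X' → ε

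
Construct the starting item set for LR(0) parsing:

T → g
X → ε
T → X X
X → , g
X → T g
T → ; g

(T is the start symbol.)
{ [T → . ; g], [T → . X X], [T → . g], [T' → . T], [X → . , g], [X → . T g], [X → .] }

First, augment the grammar with T' → T
I₀ = CLOSURE({ [T' → . T] }):
  [T' → . T] has the dot before T: add [T → . g], [T → . X X], [T → . ; g]
  [T → . X X] has the dot before X: add [X → .], [X → . , g], [X → . T g]
No further items can be added.

I₀ = { [T → . ; g], [T → . X X], [T → . g], [T' → . T], [X → . , g], [X → . T g], [X → .] }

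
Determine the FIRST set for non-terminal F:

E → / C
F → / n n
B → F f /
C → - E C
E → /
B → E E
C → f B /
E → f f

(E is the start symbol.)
{ '/' }

From F → / n n:
  - '/' is a terminal: add '/' and stop

Collecting: FIRST(F) = { '/' }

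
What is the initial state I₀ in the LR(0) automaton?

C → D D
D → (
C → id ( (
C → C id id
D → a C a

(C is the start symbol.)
{ [C → . C id id], [C → . D D], [C → . id ( (], [C' → . C], [D → . (], [D → . a C a] }

First, augment the grammar with C' → C
I₀ = CLOSURE({ [C' → . C] }):
  [C' → . C] has the dot before C: add [C → . D D], [C → . id ( (], [C → . C id id]
  [C → . D D] has the dot before D: add [D → . (], [D → . a C a]
No further items can be added.

I₀ = { [C → . C id id], [C → . D D], [C → . id ( (], [C' → . C], [D → . (], [D → . a C a] }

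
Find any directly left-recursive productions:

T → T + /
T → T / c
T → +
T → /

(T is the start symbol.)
Direct left recursion occurs when N → N α for some non-terminal N (the right-hand side begins with the left-hand side itself).

T → T + /: LEFT RECURSIVE (starts with T)
T → T / c: LEFT RECURSIVE (starts with T)
T → +: starts with '+'
T → /: starts with '/'

The grammar has direct left recursion on: T.

Answer: Yes, T is left-recursive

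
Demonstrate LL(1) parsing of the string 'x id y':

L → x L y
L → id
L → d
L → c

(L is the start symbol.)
Stack is shown with the top on the left.

Stack    Input     Action
-------------------------
L $      x id y $  output L → x L y
x L y $  x id y $  match 'x'
L y $    id y $    output L → id
id y $   id y $    match 'id'
y $      y $       match 'y'
$        $         accept

The string is accepted.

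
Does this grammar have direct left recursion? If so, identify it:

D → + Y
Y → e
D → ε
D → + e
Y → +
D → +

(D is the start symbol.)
No direct left recursion

Direct left recursion occurs when N → N α for some non-terminal N (the right-hand side begins with the left-hand side itself).

D → + Y: starts with '+'
Y → e: starts with e
D → ε: starts with ε
D → + e: starts with '+'
Y → +: starts with '+'
D → +: starts with '+'

No direct left recursion found.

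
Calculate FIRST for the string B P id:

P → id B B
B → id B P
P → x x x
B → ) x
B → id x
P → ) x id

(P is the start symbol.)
{ ')', 'id' }

FIRST sets of the non-terminals involved (from the grammar, by fixed-point iteration):
  FIRST(B) = { ')', 'id' }

To compute FIRST(B P id), process the symbols left to right:
Symbol B is a non-terminal. Add FIRST(B) \ {ε} = { ')', 'id' }
B is not nullable (ε ∉ FIRST(B)), so stop here.
FIRST(B P id) = { ')', 'id' }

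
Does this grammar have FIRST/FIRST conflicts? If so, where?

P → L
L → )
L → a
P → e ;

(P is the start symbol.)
No FIRST/FIRST conflicts.

A FIRST/FIRST conflict occurs when two productions N → α and N → β for the same non-terminal have FIRST(α) ∩ FIRST(β) ≠ ∅ (with ε ∈ FIRST of a nullable right-hand side, so two nullable alternatives also conflict).

FIRST sets of the non-terminals at (or reachable through a nullable prefix from) the front of some alternative:
  FIRST(L) = { ')', 'a' }

Productions for P:
  P → L: FIRST = { ')', 'a' }
  P → e ;: FIRST = { 'e' }
Productions for L:
  L → ): FIRST = { ')' }
  L → a: FIRST = { 'a' }

All alternatives of each non-terminal have pairwise disjoint FIRST sets.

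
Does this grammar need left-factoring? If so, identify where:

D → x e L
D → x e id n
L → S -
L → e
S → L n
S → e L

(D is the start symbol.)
Yes, D has productions with common prefix 'x e'

Left-factoring is needed when two productions for the same non-terminal
share a common prefix on the right-hand side.

Productions for D:
  D → x e L
  D → x e id n
Productions for L:
  L → S -
  L → e
Productions for S:
  S → L n
  S → e L

Found common prefix 'x e' in productions for D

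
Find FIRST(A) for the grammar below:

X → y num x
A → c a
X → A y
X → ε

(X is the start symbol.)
{ 'c' }

From A → c a:
  - c is a terminal: add 'c' and stop

Collecting: FIRST(A) = { 'c' }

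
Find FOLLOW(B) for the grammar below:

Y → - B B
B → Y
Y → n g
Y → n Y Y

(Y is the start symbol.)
To compute FOLLOW(B), find every occurrence of B on a right-hand side N → α B β: add FIRST(β) \ {ε}, and if β is empty or nullable also add FOLLOW(N). Iterate to a fixed point.

In Y → - B B: B is followed by B, add FIRST(B) \ {ε} = { '-', 'n' }
In Y → - B B: B is at the end, add FOLLOW(Y)

The FOLLOW sets referred to above (computed the same way, to a fixed point):
  FOLLOW(Y) = { $, '-', 'n' }

Taking the union: FOLLOW(B) = { $, '-', 'n' }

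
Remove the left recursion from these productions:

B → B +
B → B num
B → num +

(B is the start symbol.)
B → num + B'
B' → + B'
B' → num B'
B' → ε

B is directly left-recursive. The standard transformation for
  A → A α₁ | ... | A α_m | β₁ | ... | β_n
is
  A  → β₁ A' | ... | β_n A'
  A' → α₁ A' | ... | α_m A' | ε

B → num + becomes B → num + B'
B → B + becomes B' → + B'
B → B num becomes B' → num B'
Add B' → ε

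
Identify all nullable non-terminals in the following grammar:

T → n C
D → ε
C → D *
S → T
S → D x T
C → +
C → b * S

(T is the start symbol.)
A non-terminal is nullable if it can derive ε (the empty string): either it has an ε-production, or it has a production whose right-hand side consists entirely of nullable non-terminals.

ε-productions: D → ε
So D is immediately nullable.
No further non-terminal can be added: every production for the remaining non-terminals contains a terminal or a non-nullable non-terminal.
Nullable = { 'D' }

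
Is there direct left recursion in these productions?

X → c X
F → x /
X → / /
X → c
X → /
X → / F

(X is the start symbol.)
X → c X: starts with c
F → x /: starts with x
X → / /: starts with '/'
X → c: starts with c
X → /: starts with '/'
X → / F: starts with '/'

No direct left recursion found.

Answer: No direct left recursion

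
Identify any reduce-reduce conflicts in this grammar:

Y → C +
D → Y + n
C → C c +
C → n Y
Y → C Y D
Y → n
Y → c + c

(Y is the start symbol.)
No reduce-reduce conflicts

A reduce-reduce conflict occurs when an LR(0) state has two complete items [A → α .] and [B → β .] — both call for a reduction, and with no lookahead the parser cannot choose between them.

Augment with Y' → Y and build the canonical LR(0) collection (I0 = CLOSURE({[Y' → . Y]}), then GOTO on every symbol after a dot until no new states appear). It has 16 states:
  I0: { [C → . C c +], [C → . n Y], [Y → . C +], [Y → . C Y D], [Y → . c + c], [Y → . n], [Y' → . Y] }  — shift
  I1: { [C → . C c +], [C → . n Y], [C → C . c +], [Y → . C +], [Y → . C Y D], [Y → . c + c], [Y → . n], [Y → C . +], [Y → C . Y D] }  — shift
  I2: { [Y' → Y .] }  — accept
  I3: { [Y → c . + c] }  — shift
  I4: { [C → . C c +], [C → . n Y], [C → n . Y], [Y → . C +], [Y → . C Y D], [Y → . c + c], [Y → . n], [Y → n .] }  — shift, reduce
  I5: { [C → n Y .] }  — reduce
  I6: { [Y → c + . c] }  — shift
  I7: { [Y → c + c .] }  — reduce
  I8: { [Y → C + .] }  — reduce
  I9: { [C → . C c +], [C → . n Y], [D → . Y + n], [Y → . C +], [Y → . C Y D], [Y → . c + c], [Y → . n], [Y → C Y . D] }  — shift
  I10: { [C → C c . +], [Y → c . + c] }  — shift
  I11: { [C → C c + .], [Y → c + . c] }  — shift, reduce
  I12: { [Y → C Y D .] }  — reduce
  I13: { [D → Y . + n] }  — shift
  I14: { [D → Y + . n] }  — shift
  I15: { [D → Y + n .] }  — reduce

No state contains more than one complete item.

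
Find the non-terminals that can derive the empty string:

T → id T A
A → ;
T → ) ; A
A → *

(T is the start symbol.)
None

There are no ε-productions, so no non-terminal can derive ε.
No non-terminals are nullable.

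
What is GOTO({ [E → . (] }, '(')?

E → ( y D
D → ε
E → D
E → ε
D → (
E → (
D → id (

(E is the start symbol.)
{ [E → ( .] }

GOTO(I, '(') = CLOSURE({ [A → αX.β] : [A → α.Xβ] ∈ I, X = '(' })

Items with dot before '(', with the dot advanced:
  [E → . (] → [E → ( .]
Closure adds nothing (no advanced item has the dot before a non-terminal).

GOTO = { [E → ( .] }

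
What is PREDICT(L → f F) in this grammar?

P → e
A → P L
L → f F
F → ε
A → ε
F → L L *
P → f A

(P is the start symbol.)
{ 'f' }

PREDICT(L → f F) = (FIRST(RHS) \ {ε}) ∪ (FOLLOW(L) if ε ∈ FIRST(RHS), i.e. RHS ⇒* ε)
FIRST(f F) = { 'f' }
ε ∉ FIRST(f F), so FOLLOW(L) is not added.
PREDICT(L → f F) = { 'f' }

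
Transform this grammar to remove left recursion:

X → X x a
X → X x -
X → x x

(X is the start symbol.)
X → x x X'
X' → x a X'
X' → x - X'
X' → ε

X is directly left-recursive. The standard transformation for
  A → A α₁ | ... | A α_m | β₁ | ... | β_n
is
  A  → β₁ A' | ... | β_n A'
  A' → α₁ A' | ... | α_m A' | ε

X → x x becomes X → x x X'
X → X x a becomes X' → x a X'
X → X x - becomes X' → x - X'
Add X' → ε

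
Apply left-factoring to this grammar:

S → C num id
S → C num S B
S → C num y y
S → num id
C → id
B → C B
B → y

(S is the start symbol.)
Left-factoring transforms A → αβ₁ | αβ₂ into A → αA' and A' → β₁ | β₂
(α is the longest common prefix among the alternatives). Repeat until
no nonterminal has two alternatives with a common prefix.

Round 1: S has alternatives sharing prefix 'C num'. Introduce S': S → C num S'
  Add: S' → id
  Add: S' → S B
  Add: S' → y y

No remaining common prefixes — done.

Resulting grammar:
S → C num S'
S' → id
S' → S B
S' → y y
S → num id
C → id
B → C B
B → y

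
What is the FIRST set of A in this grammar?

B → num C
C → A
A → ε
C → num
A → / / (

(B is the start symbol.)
To compute FIRST(A), examine every production with A on the left-hand side, reading each right-hand side left to right until a non-nullable symbol is reached.

From A → ε:
  - ε-production, so ε ∈ FIRST(A)
From A → / / (:
  - '/' is a terminal: add '/' and stop

Collecting: FIRST(A) = { '/', ε }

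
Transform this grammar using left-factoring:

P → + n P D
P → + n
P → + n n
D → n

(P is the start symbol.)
P → + n P'
P' → P D
P' → ε
P' → n
D → n

Left-factoring transforms A → αβ₁ | αβ₂ into A → αA' and A' → β₁ | β₂
(α is the longest common prefix among the alternatives). Repeat until
no nonterminal has two alternatives with a common prefix.

Round 1: P has alternatives sharing prefix '+ n'. Introduce P': P → + n P'
  Add: P' → P D
  Add: P' → ε
  Add: P' → n

No remaining common prefixes — done.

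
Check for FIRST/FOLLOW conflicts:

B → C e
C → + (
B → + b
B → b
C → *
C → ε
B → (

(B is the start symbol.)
No FIRST/FOLLOW conflicts.

A FIRST/FOLLOW conflict occurs when a non-terminal N has a nullable alternative N → β (β ⇒* ε) and another alternative N → α with FIRST(α) ∩ FOLLOW(N) ≠ ∅: on such a lookahead the parser cannot decide between expanding α and letting N vanish via β.

Nullable non-terminals: C.

C: nullable alternative(s) C → ε; FOLLOW(C) = { 'e' }
  C → + (: FIRST \ {ε} = { '+' } — disjoint from FOLLOW(C)
  C → *: FIRST \ {ε} = { '*' } — disjoint from FOLLOW(C)
  C → ε: FIRST \ {ε} = { } — this is the only nullable alternative, skip

B has no nullable alternative, so no FIRST/FOLLOW check is needed there.

No FIRST/FOLLOW conflicts found.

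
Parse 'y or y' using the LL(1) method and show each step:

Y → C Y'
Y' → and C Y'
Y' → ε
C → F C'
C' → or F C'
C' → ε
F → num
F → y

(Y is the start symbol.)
LL(1) parsing maintains a stack (initially the start symbol over $) and the input. At each step: if the stack top is a terminal, match it against the current input token; if it is a non-terminal N, replace it with the RHS of M[N, lookahead] (the unique production whose predict set contains the lookahead).

Stack is shown with the top on the left.

Stack         Input     Action
------------------------------
Y $           y or y $  output Y → C Y'
C Y' $        y or y $  output C → F C'
F C' Y' $     y or y $  output F → y
y C' Y' $     y or y $  match 'y'
C' Y' $       or y $    output C' → or F C'
or F C' Y' $  or y $    match 'or'
F C' Y' $     y $       output F → y
y C' Y' $     y $       match 'y'
C' Y' $       $         output C' → ε
Y' $          $         output Y' → ε
$             $         accept

The string is accepted.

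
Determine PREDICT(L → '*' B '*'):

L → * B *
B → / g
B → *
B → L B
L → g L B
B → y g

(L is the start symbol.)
{ '*' }

PREDICT(L → '*' B '*') = (FIRST(RHS) \ {ε}) ∪ (FOLLOW(L) if ε ∈ FIRST(RHS), i.e. RHS ⇒* ε)
FIRST('*' B '*') = { '*' }
ε ∉ FIRST('*' B '*'), so FOLLOW(L) is not added.
PREDICT(L → '*' B '*') = { '*' }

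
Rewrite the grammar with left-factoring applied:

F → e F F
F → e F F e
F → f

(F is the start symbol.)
F → e F F F'
F' → ε
F' → e
F → f

Left-factoring transforms A → αβ₁ | αβ₂ into A → αA' and A' → β₁ | β₂
(α is the longest common prefix among the alternatives). Repeat until
no nonterminal has two alternatives with a common prefix.

Round 1: F has alternatives sharing prefix 'e F F'. Introduce F': F → e F F F'
  Add: F' → ε
  Add: F' → e

No remaining common prefixes — done.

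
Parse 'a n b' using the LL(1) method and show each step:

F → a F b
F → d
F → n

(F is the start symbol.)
Stack is shown with the top on the left.

Stack    Input    Action
------------------------
F $      a n b $  output F → a F b
a F b $  a n b $  match 'a'
F b $    n b $    output F → n
n b $    n b $    match 'n'
b $      b $      match 'b'
$        $        accept

The string is accepted.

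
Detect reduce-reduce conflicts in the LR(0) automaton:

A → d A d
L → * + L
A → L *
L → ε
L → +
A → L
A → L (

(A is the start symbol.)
No reduce-reduce conflicts

A reduce-reduce conflict occurs when an LR(0) state has two complete items [A → α .] and [B → β .] — both call for a reduction, and with no lookahead the parser cannot choose between them.

Augment with A' → A and build the canonical LR(0) collection (I0 = CLOSURE({[A' → . A]}), then GOTO on every symbol after a dot until no new states appear). It has 12 states:
  I0: { [A → . L (], [A → . L *], [A → . L], [A → . d A d], [A' → . A], [L → . * + L], [L → . +], [L → .] }  — shift, reduce
  I1: { [L → * . + L] }  — shift
  I2: { [L → + .] }  — reduce
  I3: { [A' → A .] }  — accept
  I4: { [A → L . (], [A → L . *], [A → L .] }  — shift, reduce
  I5: { [A → . L (], [A → . L *], [A → . L], [A → . d A d], [A → d . A d], [L → . * + L], [L → . +], [L → .] }  — shift, reduce
  I6: { [A → d A . d] }  — shift
  I7: { [A → d A d .] }  — reduce
  I8: { [A → L ( .] }  — reduce
  I9: { [A → L * .] }  — reduce
  I10: { [L → * + . L], [L → . * + L], [L → . +], [L → .] }  — shift, reduce
  I11: { [L → * + L .] }  — reduce

No state contains more than one complete item.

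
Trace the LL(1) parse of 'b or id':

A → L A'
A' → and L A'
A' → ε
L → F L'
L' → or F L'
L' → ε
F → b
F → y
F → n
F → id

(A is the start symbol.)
LL(1) parsing maintains a stack (initially the start symbol over $) and the input. At each step: if the stack top is a terminal, match it against the current input token; if it is a non-terminal N, replace it with the RHS of M[N, lookahead] (the unique production whose predict set contains the lookahead).

Stack is shown with the top on the left.

Stack         Input      Action
-------------------------------
A $           b or id $  output A → L A'
L A' $        b or id $  output L → F L'
F L' A' $     b or id $  output F → b
b L' A' $     b or id $  match 'b'
L' A' $       or id $    output L' → or F L'
or F L' A' $  or id $    match 'or'
F L' A' $     id $       output F → id
id L' A' $    id $       match 'id'
L' A' $       $          output L' → ε
A' $          $          output A' → ε
$             $          accept

The string is accepted.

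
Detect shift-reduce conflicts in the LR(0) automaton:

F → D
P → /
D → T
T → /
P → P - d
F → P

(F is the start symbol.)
A shift-reduce conflict occurs when an LR(0) state has both:
  - a complete (reduce) item [A → α .] (dot at the end), and
  - a shift item [B → β . c γ] (dot before a terminal).

Augment with F' → F and build the canonical LR(0) collection (I0 = CLOSURE({[F' → . F]}), then GOTO on every symbol after a dot until no new states appear). It has 8 states:
  I0: { [D → . T], [F → . D], [F → . P], [F' → . F], [P → . /], [P → . P - d], [T → . /] }  — shift
  I1: { [P → / .], [T → / .] }  — 2 reduces
  I2: { [F → D .] }  — reduce
  I3: { [F' → F .] }  — accept
  I4: { [F → P .], [P → P . - d] }  — shift, reduce
  I5: { [D → T .] }  — reduce
  I6: { [P → P - . d] }  — shift
  I7: { [P → P - d .] }  — reduce

I4 contains reduce item [F → P .] and shift item [P → P . - d] — shift-reduce conflict.

Answer: Yes — I4: [F → P .] vs [P → P . - d]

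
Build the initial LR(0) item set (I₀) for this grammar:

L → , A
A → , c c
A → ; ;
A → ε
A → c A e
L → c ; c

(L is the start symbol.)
{ [L → . , A], [L → . c ; c], [L' → . L] }

First, augment the grammar with L' → L
I₀ = CLOSURE({ [L' → . L] }):
  [L' → . L] has the dot before L: add [L → . , A], [L → . c ; c]
No further items can be added.

I₀ = { [L → . , A], [L → . c ; c], [L' → . L] }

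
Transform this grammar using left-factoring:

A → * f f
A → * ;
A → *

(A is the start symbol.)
A → * A'
A' → f f
A' → ;
A' → ε

Left-factoring transforms A → αβ₁ | αβ₂ into A → αA' and A' → β₁ | β₂
(α is the longest common prefix among the alternatives). Repeat until
no nonterminal has two alternatives with a common prefix.

Round 1: A has alternatives sharing prefix '*'. Introduce A': A → * A'
  Add: A' → f f
  Add: A' → ;
  Add: A' → ε

No remaining common prefixes — done.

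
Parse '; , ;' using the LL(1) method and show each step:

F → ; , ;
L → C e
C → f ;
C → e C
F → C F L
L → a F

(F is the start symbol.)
LL(1) parsing maintains a stack (initially the start symbol over $) and the input. At each step: if the stack top is a terminal, match it against the current input token; if it is a non-terminal N, replace it with the RHS of M[N, lookahead] (the unique production whose predict set contains the lookahead).

Stack is shown with the top on the left.

Stack    Input    Action
------------------------
F $      ; , ; $  output F → ; , ;
; , ; $  ; , ; $  match ';'
, ; $    , ; $    match ','
; $      ; $      match ';'
$        $        accept

The string is accepted.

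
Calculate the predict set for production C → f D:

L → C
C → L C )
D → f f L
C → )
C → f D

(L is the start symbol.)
{ 'f' }

PREDICT(C → f D) = (FIRST(RHS) \ {ε}) ∪ (FOLLOW(C) if ε ∈ FIRST(RHS), i.e. RHS ⇒* ε)
FIRST(f D) = { 'f' }
ε ∉ FIRST(f D), so FOLLOW(C) is not added.
PREDICT(C → f D) = { 'f' }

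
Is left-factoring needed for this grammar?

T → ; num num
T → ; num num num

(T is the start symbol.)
Left-factoring is needed when two productions for the same non-terminal
share a common prefix on the right-hand side.

Productions for T:
  T → ; num num
  T → ; num num num

Found common prefix '; num num' in productions for T

Answer: Yes, T has productions with common prefix '; num num'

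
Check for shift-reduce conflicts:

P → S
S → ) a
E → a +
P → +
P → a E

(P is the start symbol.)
Augment with P' → P and build the canonical LR(0) collection (I0 = CLOSURE({[P' → . P]}), then GOTO on every symbol after a dot until no new states appear). It has 10 states:
  I0: { [P → . +], [P → . S], [P → . a E], [P' → . P], [S → . ) a] }  — shift
  I1: { [S → ) . a] }  — shift
  I2: { [P → + .] }  — reduce
  I3: { [P' → P .] }  — accept
  I4: { [P → S .] }  — reduce
  I5: { [E → . a +], [P → a . E] }  — shift
  I6: { [P → a E .] }  — reduce
  I7: { [E → a . +] }  — shift
  I8: { [E → a + .] }  — reduce
  I9: { [S → ) a .] }  — reduce

No state contains both a complete item and a shift item.

Answer: No shift-reduce conflicts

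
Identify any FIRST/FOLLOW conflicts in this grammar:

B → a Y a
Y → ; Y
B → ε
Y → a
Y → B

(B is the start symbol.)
A FIRST/FOLLOW conflict occurs when a non-terminal N has a nullable alternative N → β (β ⇒* ε) and another alternative N → α with FIRST(α) ∩ FOLLOW(N) ≠ ∅: on such a lookahead the parser cannot decide between expanding α and letting N vanish via β.

Nullable non-terminals: B, Y.
FIRST sets used below: FIRST(B) = { 'a', ε }

B: nullable alternative(s) B → ε; FOLLOW(B) = { $, 'a' }
  B → a Y a: FIRST \ {ε} = { 'a' } — overlaps FOLLOW(B) on { 'a' }: CONFLICT
  B → ε: FIRST \ {ε} = { } — this is the only nullable alternative, skip

Y: nullable alternative(s) Y → B; FOLLOW(Y) = { 'a' }
  Y → ; Y: FIRST \ {ε} = { ';' } — disjoint from FOLLOW(Y)
  Y → a: FIRST \ {ε} = { 'a' } — overlaps FOLLOW(Y) on { 'a' }: CONFLICT
  Y → B: FIRST \ {ε} = { 'a' } — this is the only nullable alternative, skip

So the grammar has 2 FIRST/FOLLOW conflicts (marked CONFLICT above).

Answer: Yes. B → a Y a with FOLLOW(B) on { 'a' }; Y → a with FOLLOW(Y) on { 'a' }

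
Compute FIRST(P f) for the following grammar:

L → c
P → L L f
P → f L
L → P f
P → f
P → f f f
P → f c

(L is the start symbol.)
{ 'c', 'f' }

FIRST sets of the non-terminals involved (from the grammar, by fixed-point iteration):
  FIRST(P) = { 'c', 'f' }

To compute FIRST(P f), process the symbols left to right:
Symbol P is a non-terminal. Add FIRST(P) \ {ε} = { 'c', 'f' }
P is not nullable (ε ∉ FIRST(P)), so stop here.
FIRST(P f) = { 'c', 'f' }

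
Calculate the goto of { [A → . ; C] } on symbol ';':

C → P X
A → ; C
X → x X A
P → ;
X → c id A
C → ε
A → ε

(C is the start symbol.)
{ [A → ; . C], [C → . P X], [C → .], [P → . ;] }

GOTO(I, ';') = CLOSURE({ [A → αX.β] : [A → α.Xβ] ∈ I, X = ';' })

Items with dot before ';', with the dot advanced:
  [A → . ; C] → [A → ; . C]
Closure of the advanced items:
  [A → ; . C] has the dot before C: add [C → . P X], [C → .]
  [C → . P X] has the dot before P: add [P → . ;]

GOTO = { [A → ; . C], [C → . P X], [C → .], [P → . ;] }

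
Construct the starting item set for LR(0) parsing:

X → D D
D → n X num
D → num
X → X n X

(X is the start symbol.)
First, augment the grammar with X' → X
I₀ = CLOSURE({ [X' → . X] }):
  [X' → . X] has the dot before X: add [X → . D D], [X → . X n X]
  [X → . D D] has the dot before D: add [D → . n X num], [D → . num]
No further items can be added.

I₀ = { [D → . n X num], [D → . num], [X → . D D], [X → . X n X], [X' → . X] }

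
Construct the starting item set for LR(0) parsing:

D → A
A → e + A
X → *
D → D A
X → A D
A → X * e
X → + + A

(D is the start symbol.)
First, augment the grammar with D' → D
I₀ = CLOSURE({ [D' → . D] }):
  [D' → . D] has the dot before D: add [D → . A], [D → . D A]
  [D → . A] has the dot before A: add [A → . e + A], [A → . X * e]
  [A → . X * e] has the dot before X: add [X → . *], [X → . A D], [X → . + + A]
No further items can be added.

I₀ = { [A → . X * e], [A → . e + A], [D → . A], [D → . D A], [D' → . D], [X → . *], [X → . + + A], [X → . A D] }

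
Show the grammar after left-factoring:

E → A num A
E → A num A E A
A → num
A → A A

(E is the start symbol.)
E → A num A E'
E' → ε
E' → E A
A → num
A → A A

Left-factoring transforms A → αβ₁ | αβ₂ into A → αA' and A' → β₁ | β₂
(α is the longest common prefix among the alternatives). Repeat until
no nonterminal has two alternatives with a common prefix.

Round 1: E has alternatives sharing prefix 'A num A'. Introduce E': E → A num A E'
  Add: E' → ε
  Add: E' → E A

No remaining common prefixes — done.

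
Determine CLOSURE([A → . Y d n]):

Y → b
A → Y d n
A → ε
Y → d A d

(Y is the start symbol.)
{ [A → . Y d n], [Y → . b], [Y → . d A d] }

To compute CLOSURE, for each item [A → α.Bβ] where B is a non-terminal, add [B → .γ] for all productions B → γ; repeat for the newly added items until nothing changes.

Start with: [A → . Y d n]
  [A → . Y d n] has the dot before Y: add [Y → . b], [Y → . d A d]
No further items can be added.

CLOSURE = { [A → . Y d n], [Y → . b], [Y → . d A d] }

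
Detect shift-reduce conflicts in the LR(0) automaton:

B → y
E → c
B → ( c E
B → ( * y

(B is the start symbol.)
No shift-reduce conflicts

A shift-reduce conflict occurs when an LR(0) state has both:
  - a complete (reduce) item [A → α .] (dot at the end), and
  - a shift item [B → β . c γ] (dot before a terminal).

Augment with B' → B and build the canonical LR(0) collection (I0 = CLOSURE({[B' → . B]}), then GOTO on every symbol after a dot until no new states appear). It has 9 states:
  I0: { [B → . ( * y], [B → . ( c E], [B → . y], [B' → . B] }  — shift
  I1: { [B → ( . * y], [B → ( . c E] }  — shift
  I2: { [B' → B .] }  — accept
  I3: { [B → y .] }  — reduce
  I4: { [B → ( * . y] }  — shift
  I5: { [B → ( c . E], [E → . c] }  — shift
  I6: { [B → ( c E .] }  — reduce
  I7: { [E → c .] }  — reduce
  I8: { [B → ( * y .] }  — reduce

No state contains both a complete item and a shift item.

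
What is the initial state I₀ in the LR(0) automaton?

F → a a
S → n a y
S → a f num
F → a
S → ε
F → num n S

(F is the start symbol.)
First, augment the grammar with F' → F
I₀ = CLOSURE({ [F' → . F] }):
  [F' → . F] has the dot before F: add [F → . a a], [F → . a], [F → . num n S]
No further items can be added.

I₀ = { [F → . a a], [F → . a], [F → . num n S], [F' → . F] }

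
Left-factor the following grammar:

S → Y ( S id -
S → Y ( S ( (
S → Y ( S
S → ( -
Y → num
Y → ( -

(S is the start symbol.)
Left-factoring transforms A → αβ₁ | αβ₂ into A → αA' and A' → β₁ | β₂
(α is the longest common prefix among the alternatives). Repeat until
no nonterminal has two alternatives with a common prefix.

Round 1: S has alternatives sharing prefix 'Y ( S'. Introduce S': S → Y ( S S'
  Add: S' → id -
  Add: S' → ( (
  Add: S' → ε

No remaining common prefixes — done.

Resulting grammar:
S → Y ( S S'
S' → id -
S' → ( (
S' → ε
S → ( -
Y → num
Y → ( -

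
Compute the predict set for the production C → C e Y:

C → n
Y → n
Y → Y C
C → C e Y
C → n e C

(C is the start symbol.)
{ 'n' }

PREDICT(C → C e Y) = (FIRST(RHS) \ {ε}) ∪ (FOLLOW(C) if ε ∈ FIRST(RHS), i.e. RHS ⇒* ε)
FIRST(C) = { 'n' }
FIRST(C e Y) = { 'n' }
ε ∉ FIRST(C e Y), so FOLLOW(C) is not added.
PREDICT(C → C e Y) = { 'n' }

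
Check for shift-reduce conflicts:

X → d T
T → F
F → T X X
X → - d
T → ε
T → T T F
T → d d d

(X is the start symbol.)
Yes — I3: [T → .] vs [T → . d d d]; I5: [T → .] vs [T → . d d d]; I9: [T → .] vs [T → . d d d]; I11: [T → .] vs [T → . d d d]; I13: [T → d d d .] vs [T → d d . d]

A shift-reduce conflict occurs when an LR(0) state has both:
  - a complete (reduce) item [A → α .] (dot at the end), and
  - a shift item [B → β . c γ] (dot before a terminal).

Augment with X' → X and build the canonical LR(0) collection (I0 = CLOSURE({[X' → . X]}), then GOTO on every symbol after a dot until no new states appear). It has 17 states:
  I0: { [X → . - d], [X → . d T], [X' → . X] }  — shift
  I1: { [X → - . d] }  — shift
  I2: { [X' → X .] }  — accept
  I3: { [F → . T X X], [T → . F], [T → . T T F], [T → . d d d], [T → .], [X → d . T] }  — shift, reduce
  I4: { [T → F .] }  — reduce
  I5: { [F → . T X X], [F → T . X X], [T → . F], [T → . T T F], [T → . d d d], [T → .], [T → T . T F], [X → . - d], [X → . d T], [X → d T .] }  — shift, 2 reduces
  I6: { [T → d . d d] }  — shift
  I7: { [T → d d . d] }  — shift
  I8: { [T → d d d .] }  — reduce
  I9: { [F → . T X X], [F → T . X X], [T → . F], [T → . T T F], [T → . d d d], [T → .], [T → T . T F], [T → T T . F], [X → . - d], [X → . d T] }  — shift, reduce
  I10: { [F → T X . X], [X → . - d], [X → . d T] }  — shift
  I11: { [F → . T X X], [T → . F], [T → . T T F], [T → . d d d], [T → .], [T → d . d d], [X → d . T] }  — shift, reduce
  I12: { [T → d . d d], [T → d d . d] }  — shift
  I13: { [T → d d . d], [T → d d d .] }  — shift, reduce
  I14: { [F → T X X .] }  — reduce
  I15: { [T → F .], [T → T T F .] }  — 2 reduces
  I16: { [X → - d .] }  — reduce

I3 contains reduce item [T → .] and shift item [T → . d d d] — shift-reduce conflict.
I5 contains reduce items [T → .], [X → d T .] and shift items [T → . d d d], [X → . - d], [X → . d T] — shift-reduce conflict.
I9 contains reduce item [T → .] and shift items [T → . d d d], [X → . - d], [X → . d T] — shift-reduce conflict.
I11 contains reduce item [T → .] and shift items [T → . d d d], [T → d . d d] — shift-reduce conflict.
I13 contains reduce item [T → d d d .] and shift item [T → d d . d] — shift-reduce conflict.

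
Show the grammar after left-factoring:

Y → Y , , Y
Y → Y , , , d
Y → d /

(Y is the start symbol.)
Y → Y , , Y'
Y' → Y
Y' → , d
Y → d /

Left-factoring transforms A → αβ₁ | αβ₂ into A → αA' and A' → β₁ | β₂
(α is the longest common prefix among the alternatives). Repeat until
no nonterminal has two alternatives with a common prefix.

Round 1: Y has alternatives sharing prefix 'Y , ,'. Introduce Y': Y → Y , , Y'
  Add: Y' → Y
  Add: Y' → , d

No remaining common prefixes — done.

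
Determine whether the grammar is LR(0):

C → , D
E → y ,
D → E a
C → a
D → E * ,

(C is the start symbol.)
A grammar is LR(0) if no state in the canonical LR(0) collection has:
  - both a shift item (dot before a terminal) and a complete item (shift-reduce conflict), or
  - two or more complete items (reduce-reduce conflict; the accept item [C' → C .] counts as a complete item here).

Augment with C' → C and build the canonical LR(0) collection (I0 = CLOSURE({[C' → . C]}), then GOTO on every symbol after a dot until no new states appear). It has 11 states:
  I0: { [C → . , D], [C → . a], [C' → . C] }  — shift
  I1: { [C → , . D], [D → . E * ,], [D → . E a], [E → . y ,] }  — shift
  I2: { [C' → C .] }  — accept
  I3: { [C → a .] }  — reduce
  I4: { [C → , D .] }  — reduce
  I5: { [D → E . * ,], [D → E . a] }  — shift
  I6: { [E → y . ,] }  — shift
  I7: { [E → y , .] }  — reduce
  I8: { [D → E * . ,] }  — shift
  I9: { [D → E a .] }  — reduce
  I10: { [D → E * , .] }  — reduce

Every state is either a pure shift/goto state or contains exactly one complete item and nothing to shift — no conflicts. The grammar is LR(0).

Answer: Yes, the grammar is LR(0)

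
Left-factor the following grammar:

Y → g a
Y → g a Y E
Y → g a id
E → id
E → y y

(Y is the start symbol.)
Left-factoring transforms A → αβ₁ | αβ₂ into A → αA' and A' → β₁ | β₂
(α is the longest common prefix among the alternatives). Repeat until
no nonterminal has two alternatives with a common prefix.

Round 1: Y has alternatives sharing prefix 'g a'. Introduce Y': Y → g a Y'
  Add: Y' → ε
  Add: Y' → Y E
  Add: Y' → id

No remaining common prefixes — done.

Resulting grammar:
Y → g a Y'
Y' → ε
Y' → Y E
Y' → id
E → id
E → y y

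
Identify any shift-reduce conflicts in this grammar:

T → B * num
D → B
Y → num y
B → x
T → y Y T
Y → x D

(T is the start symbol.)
A shift-reduce conflict occurs when an LR(0) state has both:
  - a complete (reduce) item [A → α .] (dot at the end), and
  - a shift item [B → β . c γ] (dot before a terminal).

Augment with T' → T and build the canonical LR(0) collection (I0 = CLOSURE({[T' → . T]}), then GOTO on every symbol after a dot until no new states appear). It has 14 states:
  I0: { [B → . x], [T → . B * num], [T → . y Y T], [T' → . T] }  — shift
  I1: { [T → B . * num] }  — shift
  I2: { [T' → T .] }  — accept
  I3: { [B → x .] }  — reduce
  I4: { [T → y . Y T], [Y → . num y], [Y → . x D] }  — shift
  I5: { [B → . x], [T → . B * num], [T → . y Y T], [T → y Y . T] }  — shift
  I6: { [Y → num . y] }  — shift
  I7: { [B → . x], [D → . B], [Y → x . D] }  — shift
  I8: { [D → B .] }  — reduce
  I9: { [Y → x D .] }  — reduce
  I10: { [Y → num y .] }  — reduce
  I11: { [T → y Y T .] }  — reduce
  I12: { [T → B * . num] }  — shift
  I13: { [T → B * num .] }  — reduce

No state contains both a complete item and a shift item.

Answer: No shift-reduce conflicts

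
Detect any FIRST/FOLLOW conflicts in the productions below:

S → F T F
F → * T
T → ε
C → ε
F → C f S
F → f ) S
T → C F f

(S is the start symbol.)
Yes. T → C F f with FOLLOW(T) on { '*', 'f' }

A FIRST/FOLLOW conflict occurs when a non-terminal N has a nullable alternative N → β (β ⇒* ε) and another alternative N → α with FIRST(α) ∩ FOLLOW(N) ≠ ∅: on such a lookahead the parser cannot decide between expanding α and letting N vanish via β.

Nullable non-terminals: C, T.
FIRST sets used below: FIRST(C) = { ε }, FIRST(F) = { '*', 'f' }
C has a nullable alternative but only one production, so nothing to check.

T: nullable alternative(s) T → ε; FOLLOW(T) = { $, '*', 'f' }
  T → ε: FIRST \ {ε} = { } — this is the only nullable alternative, skip
  T → C F f: FIRST \ {ε} = { '*', 'f' } — overlaps FOLLOW(T) on { '*', 'f' }: CONFLICT

F, S have no nullable alternative, so no FIRST/FOLLOW check is needed there.

So the grammar has 1 FIRST/FOLLOW conflict (marked CONFLICT above).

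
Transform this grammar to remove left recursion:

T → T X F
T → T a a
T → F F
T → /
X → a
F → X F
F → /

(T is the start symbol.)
T is directly left-recursive. The standard transformation for
  A → A α₁ | ... | A α_m | β₁ | ... | β_n
is
  A  → β₁ A' | ... | β_n A'
  A' → α₁ A' | ... | α_m A' | ε

T → F F becomes T → F F T'
T → / becomes T → / T'
T → T X F becomes T' → X F T'
T → T a a becomes T' → a a T'
Add T' → ε

Productions for other non-terminals are unchanged:
  X → a
  F → X F
  F → /

Resulting grammar:
T → F F T'
T → / T'
T' → X F T'
T' → a a T'
T' → ε
X → a
F → X F
F → /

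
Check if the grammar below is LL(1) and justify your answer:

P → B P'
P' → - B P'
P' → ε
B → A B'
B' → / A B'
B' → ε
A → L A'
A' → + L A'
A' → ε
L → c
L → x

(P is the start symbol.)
A grammar is LL(1) if for each non-terminal N with multiple productions, the predict sets of those productions are pairwise disjoint, where PREDICT(N → α) = (FIRST(α) \ {ε}) ∪ (FOLLOW(N) if α ⇒* ε).

Relevant sets:
  FOLLOW(P') = { $ }
  FOLLOW(B') = { $, '-' }
  FOLLOW(A') = { $, '-', '/' }

For P':
  PREDICT(P' → '-' B P') = { '-' }
  PREDICT(P' → ε) = { $ }
For B':
  PREDICT(B' → '/' A B') = { '/' }
  PREDICT(B' → ε) = { $, '-' }
For A':
  PREDICT(A' → '+' L A') = { '+' }
  PREDICT(A' → ε) = { $, '-', '/' }
For L:
  PREDICT(L → c) = { 'c' }
  PREDICT(L → x) = { 'x' }
P, B, A have a single production, so nothing to check there.

All predict sets are disjoint. The grammar IS LL(1).

Answer: Yes, the grammar is LL(1).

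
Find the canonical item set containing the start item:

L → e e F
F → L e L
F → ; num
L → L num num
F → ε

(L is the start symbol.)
{ [L → . L num num], [L → . e e F], [L' → . L] }

First, augment the grammar with L' → L
I₀ = CLOSURE({ [L' → . L] }):
  [L' → . L] has the dot before L: add [L → . e e F], [L → . L num num]
No further items can be added.

I₀ = { [L → . L num num], [L → . e e F], [L' → . L] }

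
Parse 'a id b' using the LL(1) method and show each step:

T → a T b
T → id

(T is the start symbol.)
Stack is shown with the top on the left.

Stack    Input     Action
-------------------------
T $      a id b $  output T → a T b
a T b $  a id b $  match 'a'
T b $    id b $    output T → id
id b $   id b $    match 'id'
b $      b $       match 'b'
$        $         accept

The string is accepted.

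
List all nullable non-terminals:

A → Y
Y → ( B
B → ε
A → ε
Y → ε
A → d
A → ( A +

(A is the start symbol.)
ε-productions: B → ε, A → ε, Y → ε
So B, A, Y are immediately nullable.
Every non-terminal is now nullable.
Nullable = { 'A', 'B', 'Y' }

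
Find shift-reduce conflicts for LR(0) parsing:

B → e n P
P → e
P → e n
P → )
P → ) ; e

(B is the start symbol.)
Augment with B' → B and build the canonical LR(0) collection (I0 = CLOSURE({[B' → . B]}), then GOTO on every symbol after a dot until no new states appear). It has 10 states:
  I0: { [B → . e n P], [B' → . B] }  — shift
  I1: { [B' → B .] }  — accept
  I2: { [B → e . n P] }  — shift
  I3: { [B → e n . P], [P → . ) ; e], [P → . )], [P → . e n], [P → . e] }  — shift
  I4: { [P → ) . ; e], [P → ) .] }  — shift, reduce
  I5: { [B → e n P .] }  — reduce
  I6: { [P → e . n], [P → e .] }  — shift, reduce
  I7: { [P → e n .] }  — reduce
  I8: { [P → ) ; . e] }  — shift
  I9: { [P → ) ; e .] }  — reduce

I4 contains reduce item [P → ) .] and shift item [P → ) . ; e] — shift-reduce conflict.
I6 contains reduce item [P → e .] and shift item [P → e . n] — shift-reduce conflict.

Answer: Yes — I4: [P → ) .] vs [P → ) . ; e]; I6: [P → e .] vs [P → e . n]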